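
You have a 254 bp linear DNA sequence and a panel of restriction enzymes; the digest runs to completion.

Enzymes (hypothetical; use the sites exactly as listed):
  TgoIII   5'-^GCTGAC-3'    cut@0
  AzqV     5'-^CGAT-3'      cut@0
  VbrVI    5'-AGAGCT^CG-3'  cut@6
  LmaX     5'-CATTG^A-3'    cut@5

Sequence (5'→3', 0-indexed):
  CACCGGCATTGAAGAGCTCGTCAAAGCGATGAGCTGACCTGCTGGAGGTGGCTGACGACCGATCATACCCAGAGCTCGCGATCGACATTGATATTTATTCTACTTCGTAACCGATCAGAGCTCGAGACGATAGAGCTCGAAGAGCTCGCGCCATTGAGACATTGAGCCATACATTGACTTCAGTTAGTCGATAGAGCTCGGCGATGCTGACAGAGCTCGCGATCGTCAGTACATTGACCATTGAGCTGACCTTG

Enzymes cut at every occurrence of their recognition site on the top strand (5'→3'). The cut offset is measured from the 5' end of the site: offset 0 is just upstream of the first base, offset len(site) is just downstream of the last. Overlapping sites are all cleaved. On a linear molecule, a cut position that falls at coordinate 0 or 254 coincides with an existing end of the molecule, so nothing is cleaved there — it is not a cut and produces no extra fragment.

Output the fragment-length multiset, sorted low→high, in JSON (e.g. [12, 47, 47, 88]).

[1,2,2,3,4,5,6,7,7,8,8,9,9,10,10,10,10,11,11,12,12,12,12,17,17,18,21]

Scan for sites:
  TgoIII (GCTGAC, off=0): starts [32, 50, 205, 244] → cuts [32, 50, 205, 244]
  AzqV (CGAT, off=0): starts [26, 59, 78, 111, 127, 188, 201, 219] → cuts [26, 59, 78, 111, 127, 188, 201, 219]
  VbrVI (AGAGCTCG, off=6): starts [12, 70, 116, 131, 140, 192, 211] → cuts [18, 76, 122, 137, 146, 198, 217]
  LmaX (CATTGA, off=5): starts [6, 85, 151, 159, 171, 231, 238] → cuts [11, 90, 156, 164, 176, 236, 243]

Pooled cuts: [11, 18, 26, 32, 50, 59, 76, 78, 90, 111, 122, 127, 137, 146, 156, 164, 176, 188, 198, 201, 205, 217, 219, 236, 243, 244]

Fragments:
  [0,11): 11 bp
  [11,18): 7 bp
  [18,26): 8 bp
  [26,32): 6 bp
  [32,50): 18 bp
  [50,59): 9 bp
  [59,76): 17 bp
  [76,78): 2 bp
  [78,90): 12 bp
  [90,111): 21 bp
  [111,122): 11 bp
  [122,127): 5 bp
  [127,137): 10 bp
  [137,146): 9 bp
  [146,156): 10 bp
  [156,164): 8 bp
  [164,176): 12 bp
  [176,188): 12 bp
  [188,198): 10 bp
  [198,201): 3 bp
  [201,205): 4 bp
  [205,217): 12 bp
  [217,219): 2 bp
  [219,236): 17 bp
  [236,243): 7 bp
  [243,244): 1 bp
  [244,254): 10 bp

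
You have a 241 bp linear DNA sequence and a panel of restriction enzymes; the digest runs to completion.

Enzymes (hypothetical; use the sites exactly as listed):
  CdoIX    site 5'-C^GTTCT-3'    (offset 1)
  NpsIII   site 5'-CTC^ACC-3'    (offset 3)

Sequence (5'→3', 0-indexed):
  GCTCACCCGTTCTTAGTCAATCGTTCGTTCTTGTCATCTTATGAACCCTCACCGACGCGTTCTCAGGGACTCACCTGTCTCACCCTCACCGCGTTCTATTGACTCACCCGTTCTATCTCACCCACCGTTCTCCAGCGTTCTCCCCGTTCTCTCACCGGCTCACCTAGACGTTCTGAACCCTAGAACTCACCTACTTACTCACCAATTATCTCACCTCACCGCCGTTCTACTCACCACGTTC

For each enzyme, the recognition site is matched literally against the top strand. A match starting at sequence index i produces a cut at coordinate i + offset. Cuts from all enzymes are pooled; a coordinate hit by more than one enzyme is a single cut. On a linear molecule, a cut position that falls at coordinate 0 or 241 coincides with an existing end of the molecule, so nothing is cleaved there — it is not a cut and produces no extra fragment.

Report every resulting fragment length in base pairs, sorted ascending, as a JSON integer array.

Scan for sites:
  CdoIX (CGTTCT, off=1): starts [7, 25, 57, 91, 108, 125, 135, 144, 168, 222] → cuts [8, 26, 58, 92, 109, 126, 136, 145, 169, 223]
  NpsIII (CTCACC, off=3): starts [1, 47, 69, 78, 84, 102, 116, 150, 158, 185, 197, 209, 214, 229] → cuts [4, 50, 72, 81, 87, 105, 119, 153, 161, 188, 200, 212, 217, 232]

Pooled cuts: [4, 8, 26, 50, 58, 72, 81, 87, 92, 105, 109, 119, 126, 136, 145, 153, 161, 169, 188, 200, 212, 217, 223, 232]

Fragment lengths:
  [0,4): 4 bp
  [4,8): 4 bp
  [8,26): 18 bp
  [26,50): 24 bp
  [50,58): 8 bp
  [58,72): 14 bp
  [72,81): 9 bp
  [81,87): 6 bp
  [87,92): 5 bp
  [92,105): 13 bp
  [105,109): 4 bp
  [109,119): 10 bp
  [119,126): 7 bp
  [126,136): 10 bp
  [136,145): 9 bp
  [145,153): 8 bp
  [153,161): 8 bp
  [161,169): 8 bp
  [169,188): 19 bp
  [188,200): 12 bp
  [200,212): 12 bp
  [212,217): 5 bp
  [217,223): 6 bp
  [223,232): 9 bp
  [232,241): 9 bp

[4,4,4,5,5,6,6,7,8,8,8,8,9,9,9,9,10,10,12,12,13,14,18,19,24]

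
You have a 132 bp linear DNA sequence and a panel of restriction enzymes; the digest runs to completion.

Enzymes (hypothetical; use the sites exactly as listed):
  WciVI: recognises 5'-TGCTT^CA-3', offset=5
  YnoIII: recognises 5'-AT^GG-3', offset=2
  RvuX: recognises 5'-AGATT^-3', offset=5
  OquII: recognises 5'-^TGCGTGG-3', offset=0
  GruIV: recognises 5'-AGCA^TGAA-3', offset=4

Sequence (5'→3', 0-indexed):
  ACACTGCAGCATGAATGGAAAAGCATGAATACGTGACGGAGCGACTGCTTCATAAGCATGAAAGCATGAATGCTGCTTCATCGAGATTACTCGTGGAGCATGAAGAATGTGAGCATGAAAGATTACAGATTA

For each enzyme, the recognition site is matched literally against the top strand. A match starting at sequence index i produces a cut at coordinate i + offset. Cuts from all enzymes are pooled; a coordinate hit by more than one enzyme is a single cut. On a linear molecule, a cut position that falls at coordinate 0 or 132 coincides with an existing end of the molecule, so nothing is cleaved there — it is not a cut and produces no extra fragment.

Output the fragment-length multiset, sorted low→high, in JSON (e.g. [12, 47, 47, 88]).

[1,5,7,8,8,9,9,10,11,12,12,15,25]

Scan for sites:
  WciVI (TGCTTCA, off=5): starts [45, 73] → cuts [50, 78]
  YnoIII (ATGG, off=2): starts [14] → cuts [16]
  RvuX (AGATT, off=5): starts [83, 119, 126] → cuts [88, 124, 131]
  OquII (TGCGTGG, off=0): no sites
  GruIV (AGCATGAA, off=4): starts [7, 21, 54, 62, 96, 111] → cuts [11, 25, 58, 66, 100, 115]

Pooled cuts: [11, 16, 25, 50, 58, 66, 78, 88, 100, 115, 124, 131]

Fragment lengths:
  [0,11): 11 bp
  [11,16): 5 bp
  [16,25): 9 bp
  [25,50): 25 bp
  [50,58): 8 bp
  [58,66): 8 bp
  [66,78): 12 bp
  [78,88): 10 bp
  [88,100): 12 bp
  [100,115): 15 bp
  [115,124): 9 bp
  [124,131): 7 bp
  [131,132): 1 bp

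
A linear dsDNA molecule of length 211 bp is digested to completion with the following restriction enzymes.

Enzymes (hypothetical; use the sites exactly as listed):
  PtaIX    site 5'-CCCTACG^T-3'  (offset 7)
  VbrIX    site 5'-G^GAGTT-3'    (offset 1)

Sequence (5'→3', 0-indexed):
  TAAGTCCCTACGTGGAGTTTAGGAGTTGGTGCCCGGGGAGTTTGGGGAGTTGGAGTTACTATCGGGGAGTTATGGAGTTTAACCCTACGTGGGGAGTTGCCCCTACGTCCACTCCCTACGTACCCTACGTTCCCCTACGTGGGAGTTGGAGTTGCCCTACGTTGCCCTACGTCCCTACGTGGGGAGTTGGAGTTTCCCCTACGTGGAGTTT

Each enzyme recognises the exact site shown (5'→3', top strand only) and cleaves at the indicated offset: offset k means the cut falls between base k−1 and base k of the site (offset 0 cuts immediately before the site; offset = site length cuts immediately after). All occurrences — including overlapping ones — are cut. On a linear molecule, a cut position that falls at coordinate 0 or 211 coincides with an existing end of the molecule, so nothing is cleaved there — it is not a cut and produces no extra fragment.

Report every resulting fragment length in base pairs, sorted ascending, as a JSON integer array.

Scan for sites:
  PtaIX CCCTACGT/7: at [5, 82, 100, 113, 122, 132, 154, 164, 172, 196] ⇒ [12, 89, 107, 120, 129, 139, 161, 171, 179, 203]
  VbrIX GGAGTT/1: at [13, 21, 36, 45, 51, 65, 73, 92, 141, 147, 182, 188, 204] ⇒ [14, 22, 37, 46, 52, 66, 74, 93, 142, 148, 183, 189, 205]

Pooled cuts: [12, 14, 22, 37, 46, 52, 66, 74, 89, 93, 107, 120, 129, 139, 142, 148, 161, 171, 179, 183, 189, 203, 205]

Fragment lengths:
  [0,12): 12 bp
  [12,14): 2 bp
  [14,22): 8 bp
  [22,37): 15 bp
  [37,46): 9 bp
  [46,52): 6 bp
  [52,66): 14 bp
  [66,74): 8 bp
  [74,89): 15 bp
  [89,93): 4 bp
  [93,107): 14 bp
  [107,120): 13 bp
  [120,129): 9 bp
  [129,139): 10 bp
  [139,142): 3 bp
  [142,148): 6 bp
  [148,161): 13 bp
  [161,171): 10 bp
  [171,179): 8 bp
  [179,183): 4 bp
  [183,189): 6 bp
  [189,203): 14 bp
  [203,205): 2 bp
  [205,211): 6 bp

[2,2,3,4,4,6,6,6,6,8,8,8,9,9,10,10,12,13,13,14,14,14,15,15]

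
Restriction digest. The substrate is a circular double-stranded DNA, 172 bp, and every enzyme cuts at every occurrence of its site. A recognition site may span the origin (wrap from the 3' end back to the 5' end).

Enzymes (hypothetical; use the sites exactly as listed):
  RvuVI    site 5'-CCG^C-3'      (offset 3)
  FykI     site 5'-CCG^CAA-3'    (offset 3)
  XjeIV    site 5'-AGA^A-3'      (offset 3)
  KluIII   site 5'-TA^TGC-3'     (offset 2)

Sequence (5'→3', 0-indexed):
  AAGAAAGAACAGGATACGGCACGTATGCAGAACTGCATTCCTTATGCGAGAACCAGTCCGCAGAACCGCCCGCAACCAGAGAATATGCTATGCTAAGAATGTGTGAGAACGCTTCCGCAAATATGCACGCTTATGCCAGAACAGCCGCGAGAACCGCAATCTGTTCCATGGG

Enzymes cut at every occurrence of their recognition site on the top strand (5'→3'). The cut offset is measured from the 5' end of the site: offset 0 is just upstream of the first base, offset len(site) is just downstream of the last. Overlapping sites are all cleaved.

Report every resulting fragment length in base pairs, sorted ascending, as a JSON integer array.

Per-enzyme occurrences:
  RvuVI CCGC/3: at [57, 65, 69, 114, 144, 153] ⇒ [60, 68, 72, 117, 147, 156]
  FykI CCGCAA/3: at [69, 114, 153] ⇒ [72, 117, 156]
  XjeIV AGAA/3: at [1, 5, 28, 48, 61, 79, 95, 105, 137, 149] ⇒ [4, 8, 31, 51, 64, 82, 98, 108, 140, 152]
  KluIII TATGC/2: at [23, 42, 83, 88, 121, 131] ⇒ [25, 44, 85, 90, 123, 133]

All cut coordinates (distinct, sorted): [4, 8, 25, 31, 44, 51, 60, 64, 68, 72, 82, 85, 90, 98, 108, 117, 123, 133, 140, 147, 152, 156]

Fragments:
  4→8: 4 bp
  8→25: 17 bp
  25→31: 6 bp
  31→44: 13 bp
  44→51: 7 bp
  51→60: 9 bp
  60→64: 4 bp
  64→68: 4 bp
  68→72: 4 bp
  72→82: 10 bp
  82→85: 3 bp
  85→90: 5 bp
  90→98: 8 bp
  98→108: 10 bp
  108→117: 9 bp
  117→123: 6 bp
  123→133: 10 bp
  133→140: 7 bp
  140→147: 7 bp
  147→152: 5 bp
  152→156: 4 bp
  156→4 (wrap): 172-156+4 = 20 bp

[3,4,4,4,4,4,5,5,6,6,7,7,7,8,9,9,10,10,10,13,17,20]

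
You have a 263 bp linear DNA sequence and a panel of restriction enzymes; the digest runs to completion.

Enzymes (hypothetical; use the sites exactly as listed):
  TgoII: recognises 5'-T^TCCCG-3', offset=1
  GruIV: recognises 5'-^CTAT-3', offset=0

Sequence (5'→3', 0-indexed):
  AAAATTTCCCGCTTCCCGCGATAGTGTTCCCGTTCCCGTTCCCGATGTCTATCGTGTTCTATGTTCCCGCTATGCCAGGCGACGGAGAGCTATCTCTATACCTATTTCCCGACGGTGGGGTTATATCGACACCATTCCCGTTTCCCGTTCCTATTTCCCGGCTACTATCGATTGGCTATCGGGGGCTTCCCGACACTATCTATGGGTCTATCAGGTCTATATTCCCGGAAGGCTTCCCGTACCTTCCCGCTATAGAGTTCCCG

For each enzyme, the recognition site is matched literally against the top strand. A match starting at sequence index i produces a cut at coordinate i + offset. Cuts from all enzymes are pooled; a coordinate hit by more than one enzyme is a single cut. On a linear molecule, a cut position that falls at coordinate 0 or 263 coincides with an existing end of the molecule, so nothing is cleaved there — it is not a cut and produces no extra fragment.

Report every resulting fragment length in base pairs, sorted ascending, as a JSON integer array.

Scan for sites:
  TgoII TTCCCG/1: at [5, 12, 26, 32, 38, 63, 105, 134, 141, 154, 186, 221, 233, 243, 257] ⇒ [6, 13, 27, 33, 39, 64, 106, 135, 142, 155, 187, 222, 234, 244, 258]
  GruIV CTAT/0: at [48, 58, 69, 89, 95, 101, 150, 164, 175, 195, 199, 207, 216, 249] ⇒ [48, 58, 69, 89, 95, 101, 150, 164, 175, 195, 199, 207, 216, 249]

Pooled cuts: [6, 13, 27, 33, 39, 48, 58, 64, 69, 89, 95, 101, 106, 135, 142, 150, 155, 164, 175, 187, 195, 199, 207, 216, 222, 234, 244, 249, 258]

Fragment lengths:
  [0,6): 6 bp
  [6,13): 7 bp
  [13,27): 14 bp
  [27,33): 6 bp
  [33,39): 6 bp
  [39,48): 9 bp
  [48,58): 10 bp
  [58,64): 6 bp
  [64,69): 5 bp
  [69,89): 20 bp
  [89,95): 6 bp
  [95,101): 6 bp
  [101,106): 5 bp
  [106,135): 29 bp
  [135,142): 7 bp
  [142,150): 8 bp
  [150,155): 5 bp
  [155,164): 9 bp
  [164,175): 11 bp
  [175,187): 12 bp
  [187,195): 8 bp
  [195,199): 4 bp
  [199,207): 8 bp
  [207,216): 9 bp
  [216,222): 6 bp
  [222,234): 12 bp
  [234,244): 10 bp
  [244,249): 5 bp
  [249,258): 9 bp
  [258,263): 5 bp

[4,5,5,5,5,5,6,6,6,6,6,6,6,7,7,8,8,8,9,9,9,9,10,10,11,12,12,14,20,29]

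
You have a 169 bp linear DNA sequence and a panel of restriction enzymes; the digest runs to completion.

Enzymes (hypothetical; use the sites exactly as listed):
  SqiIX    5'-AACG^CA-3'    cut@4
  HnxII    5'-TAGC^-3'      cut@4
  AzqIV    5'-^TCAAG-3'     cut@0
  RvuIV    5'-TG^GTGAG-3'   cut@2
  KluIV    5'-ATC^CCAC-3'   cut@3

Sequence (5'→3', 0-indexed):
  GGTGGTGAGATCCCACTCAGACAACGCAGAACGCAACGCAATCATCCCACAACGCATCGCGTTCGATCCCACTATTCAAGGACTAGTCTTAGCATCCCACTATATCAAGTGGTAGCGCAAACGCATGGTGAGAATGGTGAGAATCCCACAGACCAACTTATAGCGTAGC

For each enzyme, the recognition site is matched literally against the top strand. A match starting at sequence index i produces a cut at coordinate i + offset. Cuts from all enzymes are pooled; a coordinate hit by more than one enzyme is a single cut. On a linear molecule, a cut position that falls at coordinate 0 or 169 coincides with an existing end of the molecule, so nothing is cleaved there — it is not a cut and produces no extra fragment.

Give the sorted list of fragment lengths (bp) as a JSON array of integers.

[3,4,4,5,5,7,7,7,8,8,8,8,9,9,12,14,14,18,19]

Per-enzyme occurrences:
  SqiIX (AACGCA, off=4): starts [22, 29, 34, 50, 119] → cuts [26, 33, 38, 54, 123]
  HnxII (TAGC, off=4): starts [89, 112, 160, 165] → cuts [93, 116, 164] (position 169 is a terminus of the linear molecule — no cut)
  AzqIV (TCAAG, off=0): starts [75, 104] → cuts [75, 104]
  RvuIV (TGGTGAG, off=2): starts [2, 125, 134] → cuts [4, 127, 136]
  KluIV (ATCCCAC, off=3): starts [9, 43, 65, 93, 142] → cuts [12, 46, 68, 96, 145]

All cut coordinates (distinct, sorted): [4, 12, 26, 33, 38, 46, 54, 68, 75, 93, 96, 104, 116, 123, 127, 136, 145, 164]

Fragments:
  [0,4): 4 bp
  [4,12): 8 bp
  [12,26): 14 bp
  [26,33): 7 bp
  [33,38): 5 bp
  [38,46): 8 bp
  [46,54): 8 bp
  [54,68): 14 bp
  [68,75): 7 bp
  [75,93): 18 bp
  [93,96): 3 bp
  [96,104): 8 bp
  [104,116): 12 bp
  [116,123): 7 bp
  [123,127): 4 bp
  [127,136): 9 bp
  [136,145): 9 bp
  [145,164): 19 bp
  [164,169): 5 bp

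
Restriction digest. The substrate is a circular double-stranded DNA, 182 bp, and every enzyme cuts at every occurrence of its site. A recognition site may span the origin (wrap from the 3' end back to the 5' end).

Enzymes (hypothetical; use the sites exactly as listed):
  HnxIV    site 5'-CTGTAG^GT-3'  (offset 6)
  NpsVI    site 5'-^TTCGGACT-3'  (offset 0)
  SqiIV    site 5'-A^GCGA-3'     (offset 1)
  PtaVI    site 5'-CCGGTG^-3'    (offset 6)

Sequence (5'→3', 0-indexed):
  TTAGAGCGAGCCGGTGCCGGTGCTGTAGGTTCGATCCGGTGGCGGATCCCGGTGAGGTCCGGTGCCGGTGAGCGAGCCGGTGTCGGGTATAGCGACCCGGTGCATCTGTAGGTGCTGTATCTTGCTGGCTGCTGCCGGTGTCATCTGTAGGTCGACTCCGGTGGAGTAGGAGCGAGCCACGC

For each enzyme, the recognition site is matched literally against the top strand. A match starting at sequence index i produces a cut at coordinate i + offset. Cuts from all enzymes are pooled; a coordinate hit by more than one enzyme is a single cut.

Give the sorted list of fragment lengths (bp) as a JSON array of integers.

Per-enzyme occurrences:
  HnxIV (CTGTAGGT, off=6): starts [22, 105, 144] → cuts [28, 111, 150]
  NpsVI (TTCGGACT, off=0): no sites
  SqiIV (AGCGA, off=1): starts [4, 70, 90, 170] → cuts [5, 71, 91, 171]
  PtaVI (CCGGTG, off=6): starts [10, 16, 35, 48, 58, 64, 76, 96, 134, 157] → cuts [16, 22, 41, 54, 64, 70, 82, 102, 140, 163]

All cut coordinates (distinct, sorted): [5, 16, 22, 28, 41, 54, 64, 70, 71, 82, 91, 102, 111, 140, 150, 163, 171]

Fragments:
  5→16: 11 bp
  16→22: 6 bp
  22→28: 6 bp
  28→41: 13 bp
  41→54: 13 bp
  54→64: 10 bp
  64→70: 6 bp
  70→71: 1 bp
  71→82: 11 bp
  82→91: 9 bp
  91→102: 11 bp
  102→111: 9 bp
  111→140: 29 bp
  140→150: 10 bp
  150→163: 13 bp
  163→171: 8 bp
  171→5 (wrap): 182-171+5 = 16 bp

[1,6,6,6,8,9,9,10,10,11,11,11,13,13,13,16,29]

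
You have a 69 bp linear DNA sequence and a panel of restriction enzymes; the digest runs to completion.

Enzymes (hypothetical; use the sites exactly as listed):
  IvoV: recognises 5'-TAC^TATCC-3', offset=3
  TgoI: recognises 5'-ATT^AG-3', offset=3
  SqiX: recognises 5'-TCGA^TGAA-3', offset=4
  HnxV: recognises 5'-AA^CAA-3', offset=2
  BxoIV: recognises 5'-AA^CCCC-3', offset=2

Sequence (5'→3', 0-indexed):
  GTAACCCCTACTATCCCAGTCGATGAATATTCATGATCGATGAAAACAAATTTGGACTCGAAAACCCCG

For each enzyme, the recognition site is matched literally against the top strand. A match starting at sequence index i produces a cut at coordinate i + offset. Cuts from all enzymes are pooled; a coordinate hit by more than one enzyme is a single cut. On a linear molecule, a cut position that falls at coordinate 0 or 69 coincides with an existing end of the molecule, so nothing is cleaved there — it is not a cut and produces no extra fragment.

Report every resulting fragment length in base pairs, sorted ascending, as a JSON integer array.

[4,5,6,7,12,17,18]

Per-enzyme occurrences:
  IvoV (TACTATCC, off=3): starts [8] → cuts [11]
  TgoI (ATTAG, off=3): no sites
  SqiX (TCGATGAA, off=4): starts [19, 36] → cuts [23, 40]
  HnxV (AACAA, off=2): starts [44] → cuts [46]
  BxoIV (AACCCC, off=2): starts [2, 62] → cuts [4, 64]

All cut coordinates (distinct, sorted): [4, 11, 23, 40, 46, 64]

Fragments:
  [0,4): 4 bp
  [4,11): 7 bp
  [11,23): 12 bp
  [23,40): 17 bp
  [40,46): 6 bp
  [46,64): 18 bp
  [64,69): 5 bp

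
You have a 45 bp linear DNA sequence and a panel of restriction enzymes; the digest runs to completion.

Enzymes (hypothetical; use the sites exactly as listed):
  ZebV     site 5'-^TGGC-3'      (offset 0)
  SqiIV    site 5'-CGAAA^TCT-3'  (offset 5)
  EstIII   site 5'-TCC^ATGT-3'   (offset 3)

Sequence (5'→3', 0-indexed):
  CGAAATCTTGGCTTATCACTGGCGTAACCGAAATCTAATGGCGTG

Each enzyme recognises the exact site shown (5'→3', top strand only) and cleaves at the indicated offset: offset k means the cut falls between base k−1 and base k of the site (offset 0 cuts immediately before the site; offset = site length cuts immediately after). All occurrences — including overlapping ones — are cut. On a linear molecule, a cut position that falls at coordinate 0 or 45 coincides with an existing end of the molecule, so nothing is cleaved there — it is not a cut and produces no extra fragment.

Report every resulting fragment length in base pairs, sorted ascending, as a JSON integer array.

[3,5,5,7,11,14]

Scan for sites:
  ZebV TGGC/0: at [8, 19, 38] ⇒ [8, 19, 38]
  SqiIV CGAAATCT/5: at [0, 28] ⇒ [5, 33]
  EstIII (TCCATGT, off=3): no sites

Pooled cuts: [5, 8, 19, 33, 38]

Fragments:
  [0,5): 5 bp
  [5,8): 3 bp
  [8,19): 11 bp
  [19,33): 14 bp
  [33,38): 5 bp
  [38,45): 7 bp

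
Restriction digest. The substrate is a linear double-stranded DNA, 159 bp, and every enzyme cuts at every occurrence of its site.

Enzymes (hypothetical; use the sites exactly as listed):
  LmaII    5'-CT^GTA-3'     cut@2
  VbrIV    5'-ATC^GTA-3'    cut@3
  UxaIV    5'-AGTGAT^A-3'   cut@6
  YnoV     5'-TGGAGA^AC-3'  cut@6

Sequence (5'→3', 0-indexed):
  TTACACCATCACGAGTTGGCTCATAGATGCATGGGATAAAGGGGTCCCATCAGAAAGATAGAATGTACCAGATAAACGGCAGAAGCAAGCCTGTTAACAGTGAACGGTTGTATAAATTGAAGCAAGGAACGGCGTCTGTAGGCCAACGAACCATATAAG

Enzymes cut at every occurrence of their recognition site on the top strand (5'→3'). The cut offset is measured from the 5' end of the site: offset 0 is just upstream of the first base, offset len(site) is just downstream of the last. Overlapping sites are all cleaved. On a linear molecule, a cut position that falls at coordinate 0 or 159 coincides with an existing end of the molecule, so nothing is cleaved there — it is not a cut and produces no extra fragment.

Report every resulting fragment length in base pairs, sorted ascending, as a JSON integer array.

Site scan:
  LmaII CTGTA/2: at [135] ⇒ [137]
  VbrIV (ATCGTA, off=3): no sites
  UxaIV (AGTGATA, off=6): no sites
  YnoV (TGGAGAAC, off=6): no sites

All cut coordinates (distinct, sorted): [137]

Fragment lengths:
  [0,137): 137 bp
  [137,159): 22 bp

[22,137]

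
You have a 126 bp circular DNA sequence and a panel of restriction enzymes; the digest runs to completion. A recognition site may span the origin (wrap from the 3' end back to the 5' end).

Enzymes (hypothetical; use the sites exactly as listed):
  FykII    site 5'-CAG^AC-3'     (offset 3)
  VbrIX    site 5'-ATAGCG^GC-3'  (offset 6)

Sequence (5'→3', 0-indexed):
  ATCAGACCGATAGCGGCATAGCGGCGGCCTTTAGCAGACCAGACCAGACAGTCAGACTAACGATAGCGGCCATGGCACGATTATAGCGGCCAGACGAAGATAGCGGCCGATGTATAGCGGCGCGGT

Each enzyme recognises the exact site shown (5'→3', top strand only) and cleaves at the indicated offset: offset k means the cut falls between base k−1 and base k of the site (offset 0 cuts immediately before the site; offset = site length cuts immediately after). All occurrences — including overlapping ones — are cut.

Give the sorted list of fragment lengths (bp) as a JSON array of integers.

Per-enzyme occurrences:
  FykII CAGAC/3: at [2, 34, 39, 44, 52, 90] ⇒ [5, 37, 42, 47, 55, 93]
  VbrIX ATAGCGGC/6: at [9, 17, 62, 82, 99, 113] ⇒ [15, 23, 68, 88, 105, 119]

Pooled cuts: [5, 15, 23, 37, 42, 47, 55, 68, 88, 93, 105, 119]

Fragments:
  5→15: 10 bp
  15→23: 8 bp
  23→37: 14 bp
  37→42: 5 bp
  42→47: 5 bp
  47→55: 8 bp
  55→68: 13 bp
  68→88: 20 bp
  88→93: 5 bp
  93→105: 12 bp
  105→119: 14 bp
  119→5 (wrap): 126-119+5 = 12 bp

[5,5,5,8,8,10,12,12,13,14,14,20]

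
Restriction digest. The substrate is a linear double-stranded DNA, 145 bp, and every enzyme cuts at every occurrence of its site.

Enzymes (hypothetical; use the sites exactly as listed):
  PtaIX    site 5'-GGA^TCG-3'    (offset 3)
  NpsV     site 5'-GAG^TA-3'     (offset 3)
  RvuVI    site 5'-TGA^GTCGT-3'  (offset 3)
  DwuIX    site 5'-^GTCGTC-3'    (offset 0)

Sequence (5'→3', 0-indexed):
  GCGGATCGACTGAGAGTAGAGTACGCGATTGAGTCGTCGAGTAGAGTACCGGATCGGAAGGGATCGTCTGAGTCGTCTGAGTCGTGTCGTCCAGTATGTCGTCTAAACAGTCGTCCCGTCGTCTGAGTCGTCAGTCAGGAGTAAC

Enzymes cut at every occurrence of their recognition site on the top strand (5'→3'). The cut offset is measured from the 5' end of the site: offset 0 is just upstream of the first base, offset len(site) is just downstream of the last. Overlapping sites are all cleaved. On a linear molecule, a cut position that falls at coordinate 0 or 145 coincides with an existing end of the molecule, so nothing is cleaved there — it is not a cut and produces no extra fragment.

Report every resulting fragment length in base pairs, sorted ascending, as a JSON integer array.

[4,5,5,5,5,7,8,8,9,9,9,10,11,11,12,12,15]

Scan for sites:
  PtaIX (GGATCG, off=3): starts [2, 50, 60] → cuts [5, 53, 63]
  NpsV (GAGTA, off=3): starts [13, 18, 38, 43, 138] → cuts [16, 21, 41, 46, 141]
  RvuVI (TGAGTCGT, off=3): starts [29, 68, 77, 123] → cuts [32, 71, 80, 126]
  DwuIX (GTCGTC, off=0): starts [32, 71, 85, 97, 109, 117, 126] → cuts [32, 71, 85, 97, 109, 117, 126]

Pooled cuts: [5, 16, 21, 32, 41, 46, 53, 63, 71, 80, 85, 97, 109, 117, 126, 141]

Fragment lengths:
  [0,5): 5 bp
  [5,16): 11 bp
  [16,21): 5 bp
  [21,32): 11 bp
  [32,41): 9 bp
  [41,46): 5 bp
  [46,53): 7 bp
  [53,63): 10 bp
  [63,71): 8 bp
  [71,80): 9 bp
  [80,85): 5 bp
  [85,97): 12 bp
  [97,109): 12 bp
  [109,117): 8 bp
  [117,126): 9 bp
  [126,141): 15 bp
  [141,145): 4 bp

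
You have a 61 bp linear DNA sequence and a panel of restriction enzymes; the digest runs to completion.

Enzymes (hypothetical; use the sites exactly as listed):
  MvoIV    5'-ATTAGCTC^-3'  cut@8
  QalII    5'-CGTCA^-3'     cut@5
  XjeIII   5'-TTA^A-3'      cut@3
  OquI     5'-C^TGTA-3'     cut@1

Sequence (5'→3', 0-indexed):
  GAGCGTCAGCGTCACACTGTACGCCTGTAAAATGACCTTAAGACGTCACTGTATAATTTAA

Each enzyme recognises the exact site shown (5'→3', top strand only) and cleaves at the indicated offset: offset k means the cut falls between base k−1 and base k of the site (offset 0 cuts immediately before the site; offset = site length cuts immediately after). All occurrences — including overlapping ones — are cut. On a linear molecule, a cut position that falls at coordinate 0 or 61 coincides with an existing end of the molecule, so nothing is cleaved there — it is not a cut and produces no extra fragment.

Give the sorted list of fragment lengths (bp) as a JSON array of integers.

Scan for sites:
  MvoIV (ATTAGCTC, off=8): no sites
  QalII (CGTCA, off=5): starts [3, 9, 43] → cuts [8, 14, 48]
  XjeIII (TTAA, off=3): starts [37, 57] → cuts [40, 60]
  OquI (CTGTA, off=1): starts [16, 24, 48] → cuts [17, 25, 49]

Pooled cuts: [8, 14, 17, 25, 40, 48, 49, 60]

Fragments:
  [0,8): 8 bp
  [8,14): 6 bp
  [14,17): 3 bp
  [17,25): 8 bp
  [25,40): 15 bp
  [40,48): 8 bp
  [48,49): 1 bp
  [49,60): 11 bp
  [60,61): 1 bp

[1,1,3,6,8,8,8,11,15]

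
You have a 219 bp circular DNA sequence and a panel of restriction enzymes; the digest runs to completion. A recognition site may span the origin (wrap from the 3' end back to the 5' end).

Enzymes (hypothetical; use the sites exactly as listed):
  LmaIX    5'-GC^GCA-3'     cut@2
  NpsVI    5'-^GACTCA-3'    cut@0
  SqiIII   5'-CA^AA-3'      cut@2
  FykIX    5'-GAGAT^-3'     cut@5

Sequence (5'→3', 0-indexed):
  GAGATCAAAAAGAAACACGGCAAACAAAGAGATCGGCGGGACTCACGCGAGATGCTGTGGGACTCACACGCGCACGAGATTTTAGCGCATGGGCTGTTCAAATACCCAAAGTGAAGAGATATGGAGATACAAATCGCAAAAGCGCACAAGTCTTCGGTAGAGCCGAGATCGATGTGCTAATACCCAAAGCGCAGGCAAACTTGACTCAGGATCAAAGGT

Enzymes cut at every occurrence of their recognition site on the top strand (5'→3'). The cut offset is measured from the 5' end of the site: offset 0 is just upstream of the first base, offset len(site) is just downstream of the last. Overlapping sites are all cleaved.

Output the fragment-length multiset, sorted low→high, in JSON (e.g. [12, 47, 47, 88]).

Per-enzyme occurrences:
  LmaIX (GCGCA, off=2): starts [69, 84, 141, 188] → cuts [71, 86, 143, 190]
  NpsVI (GACTCA, off=0): starts [39, 60, 202] → cuts [39, 60, 202]
  SqiIII (CAAA, off=2): starts [5, 20, 24, 98, 106, 129, 136, 184, 195, 212] → cuts [7, 22, 26, 100, 108, 131, 138, 186, 197, 214]
  FykIX (GAGAT, off=5): starts [0, 28, 48, 75, 115, 123, 164] → cuts [5, 33, 53, 80, 120, 128, 169]

All cut coordinates (distinct, sorted): [5, 7, 22, 26, 33, 39, 53, 60, 71, 80, 86, 100, 108, 120, 128, 131, 138, 143, 169, 186, 190, 197, 202, 214]

Fragment lengths:
  5→7: 2 bp
  7→22: 15 bp
  22→26: 4 bp
  26→33: 7 bp
  33→39: 6 bp
  39→53: 14 bp
  53→60: 7 bp
  60→71: 11 bp
  71→80: 9 bp
  80→86: 6 bp
  86→100: 14 bp
  100→108: 8 bp
  108→120: 12 bp
  120→128: 8 bp
  128→131: 3 bp
  131→138: 7 bp
  138→143: 5 bp
  143→169: 26 bp
  169→186: 17 bp
  186→190: 4 bp
  190→197: 7 bp
  197→202: 5 bp
  202→214: 12 bp
  214→5 (wrap): 219-214+5 = 10 bp

[2,3,4,4,5,5,6,6,7,7,7,7,8,8,9,10,11,12,12,14,14,15,17,26]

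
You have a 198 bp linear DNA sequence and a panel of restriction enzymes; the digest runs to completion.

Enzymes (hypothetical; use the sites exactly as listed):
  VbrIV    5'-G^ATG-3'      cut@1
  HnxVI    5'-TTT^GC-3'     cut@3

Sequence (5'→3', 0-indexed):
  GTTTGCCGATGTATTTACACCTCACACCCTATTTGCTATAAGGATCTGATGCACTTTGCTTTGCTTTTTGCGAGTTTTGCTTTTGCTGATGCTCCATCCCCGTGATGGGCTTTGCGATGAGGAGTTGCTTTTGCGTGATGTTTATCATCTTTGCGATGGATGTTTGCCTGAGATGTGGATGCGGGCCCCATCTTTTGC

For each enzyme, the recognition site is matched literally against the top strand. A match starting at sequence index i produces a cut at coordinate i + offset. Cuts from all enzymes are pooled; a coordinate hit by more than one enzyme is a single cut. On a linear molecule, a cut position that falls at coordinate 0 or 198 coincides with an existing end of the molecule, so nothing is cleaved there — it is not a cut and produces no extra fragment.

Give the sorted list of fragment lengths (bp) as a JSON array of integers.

[2,3,3,4,4,4,4,5,5,6,6,6,7,7,9,9,9,14,15,16,16,18,26]

Scan for sites:
  VbrIV GATG/1: at [7, 47, 87, 103, 115, 136, 154, 158, 171, 177] ⇒ [8, 48, 88, 104, 116, 137, 155, 159, 172, 178]
  HnxVI TTTGC/3: at [1, 31, 54, 59, 66, 75, 81, 110, 129, 149, 162, 193] ⇒ [4, 34, 57, 62, 69, 78, 84, 113, 132, 152, 165, 196]

Pooled cuts: [4, 8, 34, 48, 57, 62, 69, 78, 84, 88, 104, 113, 116, 132, 137, 152, 155, 159, 165, 172, 178, 196]

Fragments:
  [0,4): 4 bp
  [4,8): 4 bp
  [8,34): 26 bp
  [34,48): 14 bp
  [48,57): 9 bp
  [57,62): 5 bp
  [62,69): 7 bp
  [69,78): 9 bp
  [78,84): 6 bp
  [84,88): 4 bp
  [88,104): 16 bp
  [104,113): 9 bp
  [113,116): 3 bp
  [116,132): 16 bp
  [132,137): 5 bp
  [137,152): 15 bp
  [152,155): 3 bp
  [155,159): 4 bp
  [159,165): 6 bp
  [165,172): 7 bp
  [172,178): 6 bp
  [178,196): 18 bp
  [196,198): 2 bp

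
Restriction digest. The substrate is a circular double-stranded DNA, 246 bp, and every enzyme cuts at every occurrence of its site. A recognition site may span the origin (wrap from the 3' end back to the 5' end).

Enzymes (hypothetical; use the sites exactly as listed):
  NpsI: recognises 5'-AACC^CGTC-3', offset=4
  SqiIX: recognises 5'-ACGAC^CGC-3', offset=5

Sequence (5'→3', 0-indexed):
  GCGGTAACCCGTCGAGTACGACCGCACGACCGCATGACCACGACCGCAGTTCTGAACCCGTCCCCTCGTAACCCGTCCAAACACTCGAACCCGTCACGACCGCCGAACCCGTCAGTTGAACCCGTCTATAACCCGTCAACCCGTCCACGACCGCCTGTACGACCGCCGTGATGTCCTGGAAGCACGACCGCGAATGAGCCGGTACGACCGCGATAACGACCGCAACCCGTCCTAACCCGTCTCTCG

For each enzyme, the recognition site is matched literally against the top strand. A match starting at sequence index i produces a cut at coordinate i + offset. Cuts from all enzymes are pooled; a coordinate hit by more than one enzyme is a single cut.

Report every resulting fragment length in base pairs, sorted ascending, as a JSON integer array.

Scan for sites:
  NpsI (AACCCGTC, off=4): starts [5, 54, 69, 87, 105, 118, 129, 137, 223, 233] → cuts [9, 58, 73, 91, 109, 122, 133, 141, 227, 237]
  SqiIX (ACGACCGC, off=5): starts [17, 25, 39, 95, 146, 158, 183, 203, 215] → cuts [22, 30, 44, 100, 151, 163, 188, 208, 220]

Pooled cuts: [9, 22, 30, 44, 58, 73, 91, 100, 109, 122, 133, 141, 151, 163, 188, 208, 220, 227, 237]

Fragment lengths:
  9→22: 13 bp
  22→30: 8 bp
  30→44: 14 bp
  44→58: 14 bp
  58→73: 15 bp
  73→91: 18 bp
  91→100: 9 bp
  100→109: 9 bp
  109→122: 13 bp
  122→133: 11 bp
  133→141: 8 bp
  141→151: 10 bp
  151→163: 12 bp
  163→188: 25 bp
  188→208: 20 bp
  208→220: 12 bp
  220→227: 7 bp
  227→237: 10 bp
  237→9 (wrap): 246-237+9 = 18 bp

[7,8,8,9,9,10,10,11,12,12,13,13,14,14,15,18,18,20,25]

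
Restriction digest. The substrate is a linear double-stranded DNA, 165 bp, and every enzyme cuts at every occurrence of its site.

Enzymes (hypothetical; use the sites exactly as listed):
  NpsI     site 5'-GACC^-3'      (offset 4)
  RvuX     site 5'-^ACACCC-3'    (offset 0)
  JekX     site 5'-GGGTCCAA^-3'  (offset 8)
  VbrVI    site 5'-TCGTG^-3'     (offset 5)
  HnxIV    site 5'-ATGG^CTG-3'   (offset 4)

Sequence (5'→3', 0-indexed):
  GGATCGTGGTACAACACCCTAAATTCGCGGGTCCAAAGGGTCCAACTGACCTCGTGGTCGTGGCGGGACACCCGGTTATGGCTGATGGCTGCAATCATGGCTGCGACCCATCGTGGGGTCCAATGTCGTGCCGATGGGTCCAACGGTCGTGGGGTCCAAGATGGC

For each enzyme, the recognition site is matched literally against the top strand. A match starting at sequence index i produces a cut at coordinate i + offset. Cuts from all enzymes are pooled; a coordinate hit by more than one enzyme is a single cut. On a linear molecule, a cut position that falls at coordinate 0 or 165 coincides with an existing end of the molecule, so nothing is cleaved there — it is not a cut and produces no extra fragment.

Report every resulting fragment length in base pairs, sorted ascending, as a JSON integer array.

Site scan:
  NpsI GACC/4: at [47, 104] ⇒ [51, 108]
  RvuX ACACCC/0: at [13, 67] ⇒ [13, 67]
  JekX GGGTCCAA/8: at [28, 37, 115, 135, 151] ⇒ [36, 45, 123, 143, 159]
  VbrVI TCGTG/5: at [3, 51, 57, 110, 125, 146] ⇒ [8, 56, 62, 115, 130, 151]
  HnxIV ATGGCTG/4: at [77, 84, 96] ⇒ [81, 88, 100]

All cut coordinates (distinct, sorted): [8, 13, 36, 45, 51, 56, 62, 67, 81, 88, 100, 108, 115, 123, 130, 143, 151, 159]

Fragment lengths:
  [0,8): 8 bp
  [8,13): 5 bp
  [13,36): 23 bp
  [36,45): 9 bp
  [45,51): 6 bp
  [51,56): 5 bp
  [56,62): 6 bp
  [62,67): 5 bp
  [67,81): 14 bp
  [81,88): 7 bp
  [88,100): 12 bp
  [100,108): 8 bp
  [108,115): 7 bp
  [115,123): 8 bp
  [123,130): 7 bp
  [130,143): 13 bp
  [143,151): 8 bp
  [151,159): 8 bp
  [159,165): 6 bp

[5,5,5,6,6,6,7,7,7,8,8,8,8,8,9,12,13,14,23]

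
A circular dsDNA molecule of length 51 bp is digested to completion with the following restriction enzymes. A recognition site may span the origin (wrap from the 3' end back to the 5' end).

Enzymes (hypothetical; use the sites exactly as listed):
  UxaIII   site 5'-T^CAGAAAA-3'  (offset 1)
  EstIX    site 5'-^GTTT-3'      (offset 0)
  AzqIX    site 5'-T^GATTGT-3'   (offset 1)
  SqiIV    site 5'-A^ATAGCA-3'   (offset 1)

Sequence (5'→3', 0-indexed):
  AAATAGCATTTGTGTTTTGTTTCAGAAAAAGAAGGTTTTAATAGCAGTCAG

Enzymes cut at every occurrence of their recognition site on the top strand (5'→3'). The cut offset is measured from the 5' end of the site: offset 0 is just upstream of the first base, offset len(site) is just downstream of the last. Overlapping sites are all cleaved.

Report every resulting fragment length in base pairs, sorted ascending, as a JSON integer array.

Per-enzyme occurrences:
  UxaIII (TCAGAAAA, off=1): starts [21] → cuts [22]
  EstIX (GTTT, off=0): starts [13, 18, 34] → cuts [13, 18, 34]
  AzqIX (TGATTGT, off=1): no sites
  SqiIV (AATAGCA, off=1): starts [1, 39] → cuts [2, 40]

All cut coordinates (distinct, sorted): [2, 13, 18, 22, 34, 40]

Fragment lengths:
  2→13: 11 bp
  13→18: 5 bp
  18→22: 4 bp
  22→34: 12 bp
  34→40: 6 bp
  40→2 (wrap): 51-40+2 = 13 bp

[4,5,6,11,12,13]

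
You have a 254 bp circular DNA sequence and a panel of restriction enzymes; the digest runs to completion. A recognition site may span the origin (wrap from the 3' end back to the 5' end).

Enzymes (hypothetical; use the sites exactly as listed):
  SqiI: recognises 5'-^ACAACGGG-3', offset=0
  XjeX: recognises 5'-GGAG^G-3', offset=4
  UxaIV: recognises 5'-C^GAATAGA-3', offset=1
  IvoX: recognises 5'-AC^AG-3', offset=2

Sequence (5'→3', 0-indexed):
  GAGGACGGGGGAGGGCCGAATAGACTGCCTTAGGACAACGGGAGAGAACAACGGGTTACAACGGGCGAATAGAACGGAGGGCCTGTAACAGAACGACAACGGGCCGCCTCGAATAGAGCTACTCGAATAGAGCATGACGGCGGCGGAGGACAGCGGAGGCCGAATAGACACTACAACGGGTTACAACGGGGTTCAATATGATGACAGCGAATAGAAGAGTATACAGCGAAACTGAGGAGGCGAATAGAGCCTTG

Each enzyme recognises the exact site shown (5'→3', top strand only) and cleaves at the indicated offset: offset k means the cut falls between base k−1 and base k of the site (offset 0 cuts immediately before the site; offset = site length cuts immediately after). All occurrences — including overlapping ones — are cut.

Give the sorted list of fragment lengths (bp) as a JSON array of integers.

Per-enzyme occurrences:
  SqiI ACAACGGG/0: at [34, 47, 57, 95, 172, 182] ⇒ [34, 47, 57, 95, 172, 182]
  XjeX GGAGG/4: at [9, 75, 144, 154, 235, 253] ⇒ [3, 13, 79, 148, 158, 239]
  UxaIV CGAATAGA/1: at [16, 65, 109, 123, 160, 207, 240] ⇒ [17, 66, 110, 124, 161, 208, 241]
  IvoX ACAG/2: at [87, 149, 203, 222] ⇒ [89, 151, 205, 224]

Pooled cuts: [3, 13, 17, 34, 47, 57, 66, 79, 89, 95, 110, 124, 148, 151, 158, 161, 172, 182, 205, 208, 224, 239, 241]

Fragment lengths:
  3→13: 10 bp
  13→17: 4 bp
  17→34: 17 bp
  34→47: 13 bp
  47→57: 10 bp
  57→66: 9 bp
  66→79: 13 bp
  79→89: 10 bp
  89→95: 6 bp
  95→110: 15 bp
  110→124: 14 bp
  124→148: 24 bp
  148→151: 3 bp
  151→158: 7 bp
  158→161: 3 bp
  161→172: 11 bp
  172→182: 10 bp
  182→205: 23 bp
  205→208: 3 bp
  208→224: 16 bp
  224→239: 15 bp
  239→241: 2 bp
  241→3 (wrap): 254-241+3 = 16 bp

[2,3,3,3,4,6,7,9,10,10,10,10,11,13,13,14,15,15,16,16,17,23,24]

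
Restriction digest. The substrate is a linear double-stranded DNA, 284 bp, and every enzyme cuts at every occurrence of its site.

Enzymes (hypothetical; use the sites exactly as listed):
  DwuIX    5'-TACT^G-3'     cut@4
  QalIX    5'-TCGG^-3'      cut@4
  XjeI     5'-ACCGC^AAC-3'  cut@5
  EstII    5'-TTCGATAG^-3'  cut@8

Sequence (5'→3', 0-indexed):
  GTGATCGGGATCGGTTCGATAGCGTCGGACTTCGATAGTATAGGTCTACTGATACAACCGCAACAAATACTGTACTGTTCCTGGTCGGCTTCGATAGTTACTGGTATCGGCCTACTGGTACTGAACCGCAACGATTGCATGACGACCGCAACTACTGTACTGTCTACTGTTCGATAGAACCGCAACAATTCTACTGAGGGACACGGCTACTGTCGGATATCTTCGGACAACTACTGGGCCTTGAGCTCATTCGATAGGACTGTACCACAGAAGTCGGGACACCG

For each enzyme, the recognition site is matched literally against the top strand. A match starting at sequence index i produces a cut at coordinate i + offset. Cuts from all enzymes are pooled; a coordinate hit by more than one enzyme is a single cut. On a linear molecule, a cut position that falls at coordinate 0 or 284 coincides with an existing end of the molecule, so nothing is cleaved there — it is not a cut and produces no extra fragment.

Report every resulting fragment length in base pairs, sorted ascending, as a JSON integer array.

Site scan:
  DwuIX (TACTG, off=4): starts [46, 67, 72, 98, 112, 118, 152, 157, 164, 191, 207, 231] → cuts [50, 71, 76, 102, 116, 122, 156, 161, 168, 195, 211, 235]
  QalIX (TCGG, off=4): starts [4, 10, 24, 84, 106, 212, 222, 273] → cuts [8, 14, 28, 88, 110, 216, 226, 277]
  XjeI (ACCGCAAC, off=5): starts [56, 124, 144, 178] → cuts [61, 129, 149, 183]
  EstII (TTCGATAG, off=8): starts [14, 30, 89, 169, 249] → cuts [22, 38, 97, 177, 257]

Pooled cuts: [8, 14, 22, 28, 38, 50, 61, 71, 76, 88, 97, 102, 110, 116, 122, 129, 149, 156, 161, 168, 177, 183, 195, 211, 216, 226, 235, 257, 277]

Fragment lengths:
  [0,8): 8 bp
  [8,14): 6 bp
  [14,22): 8 bp
  [22,28): 6 bp
  [28,38): 10 bp
  [38,50): 12 bp
  [50,61): 11 bp
  [61,71): 10 bp
  [71,76): 5 bp
  [76,88): 12 bp
  [88,97): 9 bp
  [97,102): 5 bp
  [102,110): 8 bp
  [110,116): 6 bp
  [116,122): 6 bp
  [122,129): 7 bp
  [129,149): 20 bp
  [149,156): 7 bp
  [156,161): 5 bp
  [161,168): 7 bp
  [168,177): 9 bp
  [177,183): 6 bp
  [183,195): 12 bp
  [195,211): 16 bp
  [211,216): 5 bp
  [216,226): 10 bp
  [226,235): 9 bp
  [235,257): 22 bp
  [257,277): 20 bp
  [277,284): 7 bp

[5,5,5,5,6,6,6,6,6,7,7,7,7,8,8,8,9,9,9,10,10,10,11,12,12,12,16,20,20,22]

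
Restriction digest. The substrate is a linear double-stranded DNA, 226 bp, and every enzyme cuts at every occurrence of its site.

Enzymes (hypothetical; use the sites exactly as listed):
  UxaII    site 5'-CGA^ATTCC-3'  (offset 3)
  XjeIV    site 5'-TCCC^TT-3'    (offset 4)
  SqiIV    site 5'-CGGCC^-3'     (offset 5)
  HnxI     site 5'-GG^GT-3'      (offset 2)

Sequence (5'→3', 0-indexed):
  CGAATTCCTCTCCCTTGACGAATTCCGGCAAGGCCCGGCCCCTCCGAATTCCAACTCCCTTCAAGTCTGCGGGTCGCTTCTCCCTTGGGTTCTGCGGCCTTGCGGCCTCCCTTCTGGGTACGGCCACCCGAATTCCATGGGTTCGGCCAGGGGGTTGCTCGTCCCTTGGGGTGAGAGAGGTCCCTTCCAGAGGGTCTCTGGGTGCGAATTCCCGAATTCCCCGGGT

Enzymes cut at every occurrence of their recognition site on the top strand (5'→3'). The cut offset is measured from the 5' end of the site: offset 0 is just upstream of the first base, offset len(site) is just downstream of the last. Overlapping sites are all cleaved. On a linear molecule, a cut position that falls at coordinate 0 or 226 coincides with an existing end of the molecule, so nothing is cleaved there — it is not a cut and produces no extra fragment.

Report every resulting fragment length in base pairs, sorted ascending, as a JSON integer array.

[2,3,4,4,5,5,6,6,6,7,7,8,8,8,8,8,9,9,9,11,11,12,12,12,13,14,19]

Site scan:
  UxaII CGAATTCC/3: at [0, 18, 44, 128, 204, 212] ⇒ [3, 21, 47, 131, 207, 215]
  XjeIV TCCCTT/4: at [10, 55, 80, 107, 161, 180] ⇒ [14, 59, 84, 111, 165, 184]
  SqiIV CGGCC/5: at [35, 94, 102, 120, 143] ⇒ [40, 99, 107, 125, 148]
  HnxI GGGT/2: at [70, 86, 115, 138, 151, 168, 191, 199, 222] ⇒ [72, 88, 117, 140, 153, 170, 193, 201, 224]

All cut coordinates (distinct, sorted): [3, 14, 21, 40, 47, 59, 72, 84, 88, 99, 107, 111, 117, 125, 131, 140, 148, 153, 165, 170, 184, 193, 201, 207, 215, 224]

Fragments:
  [0,3): 3 bp
  [3,14): 11 bp
  [14,21): 7 bp
  [21,40): 19 bp
  [40,47): 7 bp
  [47,59): 12 bp
  [59,72): 13 bp
  [72,84): 12 bp
  [84,88): 4 bp
  [88,99): 11 bp
  [99,107): 8 bp
  [107,111): 4 bp
  [111,117): 6 bp
  [117,125): 8 bp
  [125,131): 6 bp
  [131,140): 9 bp
  [140,148): 8 bp
  [148,153): 5 bp
  [153,165): 12 bp
  [165,170): 5 bp
  [170,184): 14 bp
  [184,193): 9 bp
  [193,201): 8 bp
  [201,207): 6 bp
  [207,215): 8 bp
  [215,224): 9 bp
  [224,226): 2 bp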